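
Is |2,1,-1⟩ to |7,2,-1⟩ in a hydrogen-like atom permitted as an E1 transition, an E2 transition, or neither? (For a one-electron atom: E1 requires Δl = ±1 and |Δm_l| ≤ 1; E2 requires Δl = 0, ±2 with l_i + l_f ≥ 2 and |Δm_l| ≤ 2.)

E1

Δl = 2 − 1 = +1; l_i + l_f = 3.
Δm_l = +0.
E1 (Δl = ±1, |Δm_l| ≤ 1): satisfied.
E2 (Δl = 0,±2, l_i+l_f ≥ 2, |Δm_l| ≤ 2): not satisfied.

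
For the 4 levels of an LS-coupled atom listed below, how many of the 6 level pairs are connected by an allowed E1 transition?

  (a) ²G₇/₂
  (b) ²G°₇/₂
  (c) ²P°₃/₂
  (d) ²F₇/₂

(a)–(b): allowed.
(a)–(c): forbidden (ΔL, ΔJ).
(a)–(d): forbidden (parity).
(b)–(c): forbidden (parity, ΔL, ΔJ).
(b)–(d): allowed.
(c)–(d): forbidden (ΔL, ΔJ).
Allowed pairs: 2 of 6.

2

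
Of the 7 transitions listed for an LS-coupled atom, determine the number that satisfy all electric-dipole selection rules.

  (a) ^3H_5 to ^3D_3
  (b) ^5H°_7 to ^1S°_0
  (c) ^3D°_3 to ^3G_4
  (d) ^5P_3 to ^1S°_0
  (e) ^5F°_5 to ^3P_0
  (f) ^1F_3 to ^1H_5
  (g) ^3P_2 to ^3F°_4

(a) forbidden (parity, ΔL, ΔJ fail)
(b) forbidden (parity, ΔS, ΔL, ΔJ fail)
(c) forbidden (ΔL fails)
(d) forbidden (ΔS, ΔJ fail)
(e) forbidden (ΔS, ΔL, ΔJ fail)
(f) forbidden (parity, ΔL, ΔJ fail)
(g) forbidden (ΔL, ΔJ fail)
Total allowed: 0 of 7.

0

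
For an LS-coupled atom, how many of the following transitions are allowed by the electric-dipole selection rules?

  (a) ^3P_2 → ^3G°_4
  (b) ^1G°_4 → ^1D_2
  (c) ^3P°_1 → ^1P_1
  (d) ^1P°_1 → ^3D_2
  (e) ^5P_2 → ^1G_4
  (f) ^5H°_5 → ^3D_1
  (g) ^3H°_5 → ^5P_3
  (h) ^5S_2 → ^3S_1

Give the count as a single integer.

0

(a) forbidden (ΔL, ΔJ fail)
(b) forbidden (ΔL, ΔJ fail)
(c) forbidden (ΔS fails)
(d) forbidden (ΔS fails)
(e) forbidden (parity, ΔS, ΔL, ΔJ fail)
(f) forbidden (ΔS, ΔL, ΔJ fail)
(g) forbidden (ΔS, ΔL, ΔJ fail)
(h) forbidden (parity, ΔS, ΔL fail)
Total allowed: 0 of 8.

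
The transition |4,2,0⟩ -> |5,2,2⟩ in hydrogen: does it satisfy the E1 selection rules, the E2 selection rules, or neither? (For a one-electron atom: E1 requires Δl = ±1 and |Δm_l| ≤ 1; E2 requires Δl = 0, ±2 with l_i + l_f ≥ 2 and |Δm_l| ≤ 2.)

E2

Δl = 2 − 2 = +0; l_i + l_f = 4.
Δm_l = +2.
E1 (Δl = ±1, |Δm_l| ≤ 1): not satisfied.
E2 (Δl = 0,±2, l_i+l_f ≥ 2, |Δm_l| ≤ 2): satisfied.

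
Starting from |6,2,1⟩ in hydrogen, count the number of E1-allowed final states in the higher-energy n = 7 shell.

E1 requires Δl = ±1, so l_f ∈ {1, 3}; with 0 ≤ l_f ≤ n_f−1 = 6, the allowed l_f values are {1, 3}.
For l_f = 1: m_f ∈ {m_i−1, m_i, m_i+1} ∩ [−1, 1] = {0, 1} → 2 states.
For l_f = 3: m_f ∈ {m_i−1, m_i, m_i+1} ∩ [−3, 3] = {0, 1, 2} → 3 states.
Total: 5.

5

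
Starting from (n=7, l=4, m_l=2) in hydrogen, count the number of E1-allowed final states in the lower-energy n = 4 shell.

E1 requires Δl = ±1, so l_f ∈ {3, 5}; with 0 ≤ l_f ≤ n_f−1 = 3, the allowed l_f values are {3}.
For l_f = 3: m_f ∈ {m_i−1, m_i, m_i+1} ∩ [−3, 3] = {1, 2, 3} → 3 states.
Total: 3.

3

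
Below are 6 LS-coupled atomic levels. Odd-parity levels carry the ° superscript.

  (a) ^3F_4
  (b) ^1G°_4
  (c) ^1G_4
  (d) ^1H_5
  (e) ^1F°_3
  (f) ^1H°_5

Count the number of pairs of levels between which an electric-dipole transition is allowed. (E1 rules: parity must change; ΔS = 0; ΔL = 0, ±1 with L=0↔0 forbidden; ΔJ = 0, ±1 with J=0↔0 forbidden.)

(a)–(b): forbidden (ΔS).
(a)–(c): forbidden (parity, ΔS).
(a)–(d): forbidden (parity, ΔS, ΔL).
(a)–(e): forbidden (ΔS).
(a)–(f): forbidden (ΔS, ΔL).
(b)–(c): allowed.
(b)–(d): allowed.
(b)–(e): forbidden (parity).
(b)–(f): forbidden (parity).
(c)–(d): forbidden (parity).
(c)–(e): allowed.
(c)–(f): allowed.
(d)–(e): forbidden (ΔL, ΔJ).
(d)–(f): allowed.
(e)–(f): forbidden (parity, ΔL, ΔJ).
Allowed pairs: 5 of 15.

5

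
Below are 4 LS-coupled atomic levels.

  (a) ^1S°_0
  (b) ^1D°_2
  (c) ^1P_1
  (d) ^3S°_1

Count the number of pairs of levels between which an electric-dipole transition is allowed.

(a)–(b): forbidden (parity, ΔL, ΔJ).
(a)–(c): allowed.
(a)–(d): forbidden (parity, ΔS, ΔL).
(b)–(c): allowed.
(b)–(d): forbidden (parity, ΔS, ΔL).
(c)–(d): forbidden (ΔS).
Allowed pairs: 2 of 6.

2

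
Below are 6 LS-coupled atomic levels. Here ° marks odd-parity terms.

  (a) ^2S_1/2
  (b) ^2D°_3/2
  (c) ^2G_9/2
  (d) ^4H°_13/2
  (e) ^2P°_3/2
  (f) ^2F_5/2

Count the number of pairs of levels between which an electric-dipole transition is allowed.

2

(a)–(b): forbidden (ΔL).
(a)–(c): forbidden (parity, ΔL, ΔJ).
(a)–(d): forbidden (ΔS, ΔL, ΔJ).
(a)–(e): allowed.
(a)–(f): forbidden (parity, ΔL, ΔJ).
(b)–(c): forbidden (ΔL, ΔJ).
(b)–(d): forbidden (parity, ΔS, ΔL, ΔJ).
(b)–(e): forbidden (parity).
(b)–(f): allowed.
(c)–(d): forbidden (ΔS, ΔJ).
(c)–(e): forbidden (ΔL, ΔJ).
(c)–(f): forbidden (parity, ΔJ).
(d)–(e): forbidden (parity, ΔS, ΔL, ΔJ).
(d)–(f): forbidden (ΔS, ΔL, ΔJ).
(e)–(f): forbidden (ΔL).
Allowed pairs: 2 of 15.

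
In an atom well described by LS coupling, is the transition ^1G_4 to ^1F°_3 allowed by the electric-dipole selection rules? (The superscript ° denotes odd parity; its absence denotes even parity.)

Parity must change: even → odd — ✓.
ΔS = 0: S: 0 → 0 — ✓.
ΔL = 0, ±1 (not L=0↔0): L: 4 → 3, ΔL = -1 — ✓.
ΔJ = 0, ±1 (not J=0↔0): J: 4 → 3, ΔJ = -1 — ✓.
All four E1 rules are satisfied.

allowed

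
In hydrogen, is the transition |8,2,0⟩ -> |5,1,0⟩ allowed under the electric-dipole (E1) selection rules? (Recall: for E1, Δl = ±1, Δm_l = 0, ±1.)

Δl = 1 − 2 = -1; the E1 rule Δl = ±1 is passes.
m_l: 0 → 0 (Δm_l = +0). |Δm_l| ≤ 1 passes.
All E1 selection rules are satisfied.

allowed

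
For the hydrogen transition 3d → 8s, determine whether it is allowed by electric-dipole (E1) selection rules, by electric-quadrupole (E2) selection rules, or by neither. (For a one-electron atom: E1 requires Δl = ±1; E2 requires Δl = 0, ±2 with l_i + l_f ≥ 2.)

Δl = 0 − 2 = -2; l_i + l_f = 2.
E1 (Δl = ±1): not satisfied.
E2 (Δl = 0,±2, l_i+l_f ≥ 2): satisfied.

E2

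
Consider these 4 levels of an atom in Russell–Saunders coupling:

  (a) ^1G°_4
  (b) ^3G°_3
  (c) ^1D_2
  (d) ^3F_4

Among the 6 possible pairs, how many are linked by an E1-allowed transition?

(a)–(b): forbidden (parity, ΔS).
(a)–(c): forbidden (ΔL, ΔJ).
(a)–(d): forbidden (ΔS).
(b)–(c): forbidden (ΔS, ΔL).
(b)–(d): allowed.
(c)–(d): forbidden (parity, ΔS, ΔJ).
Allowed pairs: 1 of 6.

1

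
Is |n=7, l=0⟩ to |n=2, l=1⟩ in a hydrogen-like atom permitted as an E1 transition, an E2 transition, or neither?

Δl = 1 − 0 = +1; l_i + l_f = 1.
E1 (Δl = ±1): satisfied.
E2 (Δl = 0,±2, l_i+l_f ≥ 2): not satisfied.

E1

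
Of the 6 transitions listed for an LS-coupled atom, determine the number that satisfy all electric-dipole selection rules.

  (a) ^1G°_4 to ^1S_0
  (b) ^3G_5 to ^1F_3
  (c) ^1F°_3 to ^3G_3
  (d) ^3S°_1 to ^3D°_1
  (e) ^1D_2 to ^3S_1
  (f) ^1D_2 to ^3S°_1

0

(a) forbidden (ΔL, ΔJ fail)
(b) forbidden (parity, ΔS, ΔJ fail)
(c) forbidden (ΔS fails)
(d) forbidden (parity, ΔL fail)
(e) forbidden (parity, ΔS, ΔL fail)
(f) forbidden (ΔS, ΔL fail)
Total allowed: 0 of 6.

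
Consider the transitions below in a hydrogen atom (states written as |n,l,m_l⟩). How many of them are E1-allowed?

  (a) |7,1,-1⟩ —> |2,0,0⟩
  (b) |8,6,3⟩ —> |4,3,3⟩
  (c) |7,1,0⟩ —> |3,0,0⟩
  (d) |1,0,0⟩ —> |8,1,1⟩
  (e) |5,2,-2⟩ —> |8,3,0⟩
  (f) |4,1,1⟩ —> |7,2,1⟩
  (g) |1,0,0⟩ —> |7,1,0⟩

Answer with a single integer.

5

(a) allowed
(b) forbidden — Δl = -3 (E1 requires Δl = ±1)
(c) allowed
(d) allowed
(e) forbidden — Δm_l = +2 (E1 requires Δm_l = 0, ±1)
(f) allowed
(g) allowed
Total allowed: 5 of 7.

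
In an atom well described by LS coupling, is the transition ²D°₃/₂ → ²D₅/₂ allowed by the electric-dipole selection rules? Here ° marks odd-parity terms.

allowed

ΔL = 0, ±1 (not L=0↔0): L: 2 → 2, ΔL = +0 — satisfied.
ΔS = 0: S: 1/2 → 1/2 — satisfied.
ΔJ = 0, ±1 (not J=0↔0): J: 3/2 → 5/2, ΔJ = +1 — satisfied.
Parity must change: odd → even — satisfied.
All four E1 rules are satisfied.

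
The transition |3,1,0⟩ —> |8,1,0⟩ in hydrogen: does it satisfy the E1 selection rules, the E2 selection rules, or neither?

Δl = 1 − 1 = +0; l_i + l_f = 2.
Δm_l = +0.
E1 (Δl = ±1, |Δm_l| ≤ 1): not satisfied.
E2 (Δl = 0,±2, l_i+l_f ≥ 2, |Δm_l| ≤ 2): satisfied.

E2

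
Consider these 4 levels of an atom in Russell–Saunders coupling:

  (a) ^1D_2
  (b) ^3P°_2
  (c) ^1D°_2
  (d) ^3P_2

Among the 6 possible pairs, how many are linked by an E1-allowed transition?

(a)–(b): forbidden (ΔS).
(a)–(c): allowed.
(a)–(d): forbidden (parity, ΔS).
(b)–(c): forbidden (parity, ΔS).
(b)–(d): allowed.
(c)–(d): forbidden (ΔS).
Allowed pairs: 2 of 6.

2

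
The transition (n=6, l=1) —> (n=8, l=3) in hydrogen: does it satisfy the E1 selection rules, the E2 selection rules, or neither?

Δl = 3 − 1 = +2; l_i + l_f = 4.
E1 (Δl = ±1): not satisfied.
E2 (Δl = 0,±2, l_i+l_f ≥ 2): satisfied.

E2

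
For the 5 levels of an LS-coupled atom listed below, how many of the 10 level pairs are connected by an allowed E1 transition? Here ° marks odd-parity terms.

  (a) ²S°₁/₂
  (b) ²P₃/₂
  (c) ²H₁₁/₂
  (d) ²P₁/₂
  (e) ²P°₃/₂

4

(a)–(b): allowed.
(a)–(c): forbidden (ΔL, ΔJ).
(a)–(d): allowed.
(a)–(e): forbidden (parity).
(b)–(c): forbidden (parity, ΔL, ΔJ).
(b)–(d): forbidden (parity).
(b)–(e): allowed.
(c)–(d): forbidden (parity, ΔL, ΔJ).
(c)–(e): forbidden (ΔL, ΔJ).
(d)–(e): allowed.
Allowed pairs: 4 of 10.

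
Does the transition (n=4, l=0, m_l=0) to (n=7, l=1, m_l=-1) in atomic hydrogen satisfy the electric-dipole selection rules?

allowed

l: 0 → 1 (Δl = +1). Δl = ±1 ok.
m_l: 0 → -1 (Δm_l = -1). |Δm_l| ≤ 1 ok.
All E1 selection rules are satisfied.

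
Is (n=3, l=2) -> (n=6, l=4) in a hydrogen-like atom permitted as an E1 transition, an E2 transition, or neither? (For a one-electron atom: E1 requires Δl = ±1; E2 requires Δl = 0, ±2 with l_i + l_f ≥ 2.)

Δl = 4 − 2 = +2; l_i + l_f = 6.
E1 (Δl = ±1): not satisfied.
E2 (Δl = 0,±2, l_i+l_f ≥ 2): satisfied.

E2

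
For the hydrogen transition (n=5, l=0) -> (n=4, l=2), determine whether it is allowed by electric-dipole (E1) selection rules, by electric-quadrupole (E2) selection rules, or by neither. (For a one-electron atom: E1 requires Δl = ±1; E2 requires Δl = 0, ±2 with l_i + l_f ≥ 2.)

Δl = 2 − 0 = +2; l_i + l_f = 2.
E1 (Δl = ±1): not satisfied.
E2 (Δl = 0,±2, l_i+l_f ≥ 2): satisfied.

E2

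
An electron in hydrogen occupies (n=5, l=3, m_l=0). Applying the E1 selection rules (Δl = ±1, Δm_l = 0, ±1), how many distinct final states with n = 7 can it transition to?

6

E1 requires Δl = ±1, so l_f ∈ {2, 4}; with 0 ≤ l_f ≤ n_f−1 = 6, the allowed l_f values are {2, 4}.
For l_f = 2: m_f ∈ {m_i−1, m_i, m_i+1} ∩ [−2, 2] = {-1, 0, 1} → 3 states.
For l_f = 4: m_f ∈ {m_i−1, m_i, m_i+1} ∩ [−4, 4] = {-1, 0, 1} → 3 states.
Total: 6.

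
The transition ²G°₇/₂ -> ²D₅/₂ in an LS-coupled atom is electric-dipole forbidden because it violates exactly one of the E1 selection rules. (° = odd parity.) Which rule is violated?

the ΔL = 0, ±1 rule

Initial level: S=1/2, L=4, J=7/2, parity odd. Final level: S=1/2, L=2, J=5/2, parity even.
Parity must change: odd → even — ok.
ΔS = 0: S: 1/2 → 1/2 — ok.
ΔL = 0, ±1 (not L=0↔0): L: 4 → 2, ΔL = -2 — fails.
ΔJ = 0, ±1 (not J=0↔0): J: 7/2 → 5/2, ΔJ = -1 — ok.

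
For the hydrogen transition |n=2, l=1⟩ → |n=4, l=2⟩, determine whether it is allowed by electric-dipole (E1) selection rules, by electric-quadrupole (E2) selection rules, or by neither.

Δl = 2 − 1 = +1; l_i + l_f = 3.
E1 (Δl = ±1): satisfied.
E2 (Δl = 0,±2, l_i+l_f ≥ 2): not satisfied.

E1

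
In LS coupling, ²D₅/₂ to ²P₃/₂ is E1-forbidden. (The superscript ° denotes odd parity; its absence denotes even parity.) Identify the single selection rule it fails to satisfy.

Reading off the term symbols: S 1/2→1/2, L 2→1, J 5/2→3/2, parity even→even.
ΔL = 0, ±1 (not L=0↔0): L: 2 → 1, ΔL = -1 — satisfied.
ΔJ = 0, ±1 (not J=0↔0): J: 5/2 → 3/2, ΔJ = -1 — satisfied.
Parity must change: even → even — violated.
ΔS = 0: S: 1/2 → 1/2 — satisfied.

parity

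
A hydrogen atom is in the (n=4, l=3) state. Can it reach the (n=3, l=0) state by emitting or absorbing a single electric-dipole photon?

l: 3 → 0 (Δl = -3). Δl = ±1 fails.
The transition is electric-dipole forbidden.

forbidden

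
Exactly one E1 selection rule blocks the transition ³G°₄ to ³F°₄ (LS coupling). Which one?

parity

ΔJ = 0, ±1 (not J=0↔0): J: 4 → 4, ΔJ = +0 — passes.
Parity must change: odd → odd — fails.
ΔS = 0: S: 1 → 1 — passes.
ΔL = 0, ±1 (not L=0↔0): L: 4 → 3, ΔL = -1 — passes.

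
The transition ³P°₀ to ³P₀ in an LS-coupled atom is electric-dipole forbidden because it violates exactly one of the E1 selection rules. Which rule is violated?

the J=0 ↔ J=0 exclusion

Parity must change: odd → even — ✓.
ΔS = 0: S: 1 → 1 — ✓.
ΔL = 0, ±1 (not L=0↔0): L: 1 → 1, ΔL = +0 — ✓.
ΔJ = 0, ±1 (not J=0↔0): J: 0 → 0, ΔJ = +0 — ✗.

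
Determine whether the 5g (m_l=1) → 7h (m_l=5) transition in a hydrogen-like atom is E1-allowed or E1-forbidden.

Δl = 5 − 4 = +1; the E1 rule Δl = ±1 is satisfied.
Δm_l = 5 − (1) = +4. E1 requires Δm_l = 0, ±1: violated.
The transition is electric-dipole forbidden.

forbidden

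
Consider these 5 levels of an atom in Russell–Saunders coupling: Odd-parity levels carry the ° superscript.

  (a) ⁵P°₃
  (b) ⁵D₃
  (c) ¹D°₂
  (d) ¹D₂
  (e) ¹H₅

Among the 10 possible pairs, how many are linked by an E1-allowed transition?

(a)–(b): allowed.
(a)–(c): forbidden (parity, ΔS).
(a)–(d): forbidden (ΔS).
(a)–(e): forbidden (ΔS, ΔL, ΔJ).
(b)–(c): forbidden (ΔS).
(b)–(d): forbidden (parity, ΔS).
(b)–(e): forbidden (parity, ΔS, ΔL, ΔJ).
(c)–(d): allowed.
(c)–(e): forbidden (ΔL, ΔJ).
(d)–(e): forbidden (parity, ΔL, ΔJ).
Allowed pairs: 2 of 10.

2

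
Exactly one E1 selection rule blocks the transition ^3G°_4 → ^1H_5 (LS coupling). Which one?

the ΔS = 0 rule

Reading off the term symbols: S 1→0, L 4→5, J 4→5, parity odd→even.
ΔS = 0: S: 1 → 0 — fails.
ΔL = 0, ±1 (not L=0↔0): L: 4 → 5, ΔL = +1 — passes.
ΔJ = 0, ±1 (not J=0↔0): J: 4 → 5, ΔJ = +1 — passes.
Parity must change: odd → even — passes.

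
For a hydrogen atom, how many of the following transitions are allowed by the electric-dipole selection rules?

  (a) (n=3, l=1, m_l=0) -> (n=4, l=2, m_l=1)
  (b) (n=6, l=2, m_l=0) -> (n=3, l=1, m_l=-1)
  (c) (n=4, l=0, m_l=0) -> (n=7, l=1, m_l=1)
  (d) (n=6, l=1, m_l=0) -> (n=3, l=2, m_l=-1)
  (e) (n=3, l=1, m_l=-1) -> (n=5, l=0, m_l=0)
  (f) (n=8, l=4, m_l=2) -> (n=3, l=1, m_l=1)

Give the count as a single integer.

5

(a) allowed
(b) allowed
(c) allowed
(d) allowed
(e) allowed
(f) forbidden — Δl = -3 (E1 requires Δl = ±1)
Total allowed: 5 of 6.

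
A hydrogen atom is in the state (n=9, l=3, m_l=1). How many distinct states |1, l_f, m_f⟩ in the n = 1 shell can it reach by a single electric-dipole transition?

0

E1 requires l_f ∈ {2, 4}, but neither lies in [0, 0], so no final state is reachable.
Total: 0.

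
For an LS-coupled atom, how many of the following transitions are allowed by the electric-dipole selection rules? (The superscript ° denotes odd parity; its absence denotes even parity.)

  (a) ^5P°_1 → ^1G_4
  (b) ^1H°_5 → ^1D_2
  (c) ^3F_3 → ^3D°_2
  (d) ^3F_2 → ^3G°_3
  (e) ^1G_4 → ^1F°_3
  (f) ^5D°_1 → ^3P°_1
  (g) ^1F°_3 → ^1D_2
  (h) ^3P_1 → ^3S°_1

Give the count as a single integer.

(a) forbidden (ΔS, ΔL, ΔJ fail)
(b) forbidden (ΔL, ΔJ fail)
(c) allowed
(d) allowed
(e) allowed
(f) forbidden (parity, ΔS fail)
(g) allowed
(h) allowed
Total allowed: 5 of 8.

5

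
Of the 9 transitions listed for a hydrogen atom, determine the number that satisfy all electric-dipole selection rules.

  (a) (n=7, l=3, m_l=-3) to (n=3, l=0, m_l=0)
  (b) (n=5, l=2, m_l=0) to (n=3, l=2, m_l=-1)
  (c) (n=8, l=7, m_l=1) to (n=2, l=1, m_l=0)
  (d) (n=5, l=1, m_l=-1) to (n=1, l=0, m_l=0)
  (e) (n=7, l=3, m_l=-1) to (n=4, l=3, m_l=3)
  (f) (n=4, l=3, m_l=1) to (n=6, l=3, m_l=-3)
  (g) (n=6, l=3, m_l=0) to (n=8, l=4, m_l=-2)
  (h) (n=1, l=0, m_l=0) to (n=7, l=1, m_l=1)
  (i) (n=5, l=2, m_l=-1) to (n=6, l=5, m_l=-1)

(a) forbidden — Δl = -3 (E1 requires Δl = ±1); Δm_l = +3 (E1 requires Δm_l = 0, ±1)
(b) forbidden — Δl = +0 (E1 requires Δl = ±1)
(c) forbidden — Δl = -6 (E1 requires Δl = ±1)
(d) allowed
(e) forbidden — Δl = +0 (E1 requires Δl = ±1); Δm_l = +4 (E1 requires Δm_l = 0, ±1)
(f) forbidden — Δl = +0 (E1 requires Δl = ±1); Δm_l = -4 (E1 requires Δm_l = 0, ±1)
(g) forbidden — Δm_l = -2 (E1 requires Δm_l = 0, ±1)
(h) allowed
(i) forbidden — Δl = +3 (E1 requires Δl = ±1)
Total allowed: 2 of 9.

2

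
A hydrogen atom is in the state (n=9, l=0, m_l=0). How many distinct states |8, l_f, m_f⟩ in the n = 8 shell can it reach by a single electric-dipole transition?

E1 requires Δl = ±1, so l_f ∈ {-1, 1}; with 0 ≤ l_f ≤ n_f−1 = 7, the allowed l_f values are {1}.
For l_f = 1: m_f ∈ {m_i−1, m_i, m_i+1} ∩ [−1, 1] = {-1, 0, 1} → 3 states.
Total: 3.

3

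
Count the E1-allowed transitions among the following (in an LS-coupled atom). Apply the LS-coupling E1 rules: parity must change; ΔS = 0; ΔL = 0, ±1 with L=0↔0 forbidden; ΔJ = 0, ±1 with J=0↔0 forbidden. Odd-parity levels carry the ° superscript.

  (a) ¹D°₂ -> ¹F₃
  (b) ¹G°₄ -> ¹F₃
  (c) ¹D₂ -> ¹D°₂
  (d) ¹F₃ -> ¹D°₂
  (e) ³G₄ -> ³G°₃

(a) allowed
(b) allowed
(c) allowed
(d) allowed
(e) allowed
Total allowed: 5 of 5.

5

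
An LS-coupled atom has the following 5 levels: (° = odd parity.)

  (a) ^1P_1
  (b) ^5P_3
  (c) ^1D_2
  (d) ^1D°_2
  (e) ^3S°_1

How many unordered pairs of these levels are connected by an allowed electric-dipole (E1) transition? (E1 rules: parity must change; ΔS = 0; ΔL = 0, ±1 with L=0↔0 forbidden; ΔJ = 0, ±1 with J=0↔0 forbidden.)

2

(a)–(b): forbidden (parity, ΔS, ΔJ).
(a)–(c): forbidden (parity).
(a)–(d): allowed.
(a)–(e): forbidden (ΔS).
(b)–(c): forbidden (parity, ΔS).
(b)–(d): forbidden (ΔS).
(b)–(e): forbidden (ΔS, ΔJ).
(c)–(d): allowed.
(c)–(e): forbidden (ΔS, ΔL).
(d)–(e): forbidden (parity, ΔS, ΔL).
Allowed pairs: 2 of 10.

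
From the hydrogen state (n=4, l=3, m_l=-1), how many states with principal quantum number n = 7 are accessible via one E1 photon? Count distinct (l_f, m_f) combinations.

E1 requires Δl = ±1, so l_f ∈ {2, 4}; with 0 ≤ l_f ≤ n_f−1 = 6, the allowed l_f values are {2, 4}.
For l_f = 2: m_f ∈ {m_i−1, m_i, m_i+1} ∩ [−2, 2] = {-2, -1, 0} → 3 states.
For l_f = 4: m_f ∈ {m_i−1, m_i, m_i+1} ∩ [−4, 4] = {-2, -1, 0} → 3 states.
Total: 6.

6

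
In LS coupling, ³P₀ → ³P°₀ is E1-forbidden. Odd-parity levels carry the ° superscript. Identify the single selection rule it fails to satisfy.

Parity must change: even → odd — ok.
ΔJ = 0, ±1 (not J=0↔0): J: 0 → 0, ΔJ = +0 — fails.
ΔL = 0, ±1 (not L=0↔0): L: 1 → 1, ΔL = +0 — ok.
ΔS = 0: S: 1 → 1 — ok.

the J=0 ↔ J=0 exclusion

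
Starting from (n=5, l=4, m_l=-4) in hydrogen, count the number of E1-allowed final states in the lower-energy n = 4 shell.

E1 requires Δl = ±1, so l_f ∈ {3, 5}; with 0 ≤ l_f ≤ n_f−1 = 3, the allowed l_f values are {3}.
For l_f = 3: m_f ∈ {m_i−1, m_i, m_i+1} ∩ [−3, 3] = {-3} → 1 state.
Total: 1.

1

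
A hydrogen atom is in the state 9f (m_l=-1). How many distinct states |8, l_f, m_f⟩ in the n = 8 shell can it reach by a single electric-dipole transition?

E1 requires Δl = ±1, so l_f ∈ {2, 4}; with 0 ≤ l_f ≤ n_f−1 = 7, the allowed l_f values are {2, 4}.
For l_f = 2: m_f ∈ {m_i−1, m_i, m_i+1} ∩ [−2, 2] = {-2, -1, 0} → 3 states.
For l_f = 4: m_f ∈ {m_i−1, m_i, m_i+1} ∩ [−4, 4] = {-2, -1, 0} → 3 states.
Total: 6.

6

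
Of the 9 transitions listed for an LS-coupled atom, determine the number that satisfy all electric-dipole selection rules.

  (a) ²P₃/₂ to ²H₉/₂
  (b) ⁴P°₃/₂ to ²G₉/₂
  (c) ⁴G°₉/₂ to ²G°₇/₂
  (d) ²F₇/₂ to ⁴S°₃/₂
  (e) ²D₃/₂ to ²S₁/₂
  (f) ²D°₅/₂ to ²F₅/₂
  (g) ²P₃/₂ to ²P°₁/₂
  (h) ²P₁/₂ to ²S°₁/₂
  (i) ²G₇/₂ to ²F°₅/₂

4

(a) forbidden (parity, ΔL, ΔJ fail)
(b) forbidden (ΔS, ΔL, ΔJ fail)
(c) forbidden (parity, ΔS fail)
(d) forbidden (ΔS, ΔL, ΔJ fail)
(e) forbidden (parity, ΔL fail)
(f) allowed
(g) allowed
(h) allowed
(i) allowed
Total allowed: 4 of 9.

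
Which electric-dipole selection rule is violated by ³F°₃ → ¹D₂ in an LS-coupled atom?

the ΔS = 0 rule

Initial level: S=1, L=3, J=3, parity odd. Final level: S=0, L=2, J=2, parity even.
Parity must change: odd → even — passes.
ΔS = 0: S: 1 → 0 — fails.
ΔL = 0, ±1 (not L=0↔0): L: 3 → 2, ΔL = -1 — passes.
ΔJ = 0, ±1 (not J=0↔0): J: 3 → 2, ΔJ = -1 — passes.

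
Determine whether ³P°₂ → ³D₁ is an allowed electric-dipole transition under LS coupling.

Initial level: S=1, L=1, J=2, parity odd. Final level: S=1, L=2, J=1, parity even.
Parity must change: odd → even — passes.
ΔS = 0: S: 1 → 1 — passes.
ΔL = 0, ±1 (not L=0↔0): L: 1 → 2, ΔL = +1 — passes.
ΔJ = 0, ±1 (not J=0↔0): J: 2 → 1, ΔJ = -1 — passes.
All four E1 rules are satisfied.

allowed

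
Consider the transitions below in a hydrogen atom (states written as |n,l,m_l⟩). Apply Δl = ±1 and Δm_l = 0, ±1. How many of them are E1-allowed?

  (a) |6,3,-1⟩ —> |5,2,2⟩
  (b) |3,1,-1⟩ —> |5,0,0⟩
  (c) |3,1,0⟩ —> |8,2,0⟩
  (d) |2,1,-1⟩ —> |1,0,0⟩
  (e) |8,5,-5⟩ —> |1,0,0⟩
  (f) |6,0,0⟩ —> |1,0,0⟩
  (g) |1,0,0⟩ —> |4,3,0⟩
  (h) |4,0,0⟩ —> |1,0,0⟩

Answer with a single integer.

3

(a) forbidden — Δm_l = +3 (E1 requires Δm_l = 0, ±1)
(b) allowed
(c) allowed
(d) allowed
(e) forbidden — Δl = -5 (E1 requires Δl = ±1); Δm_l = +5 (E1 requires Δm_l = 0, ±1)
(f) forbidden — Δl = +0 (E1 requires Δl = ±1)
(g) forbidden — Δl = +3 (E1 requires Δl = ±1)
(h) forbidden — Δl = +0 (E1 requires Δl = ±1)
Total allowed: 3 of 8.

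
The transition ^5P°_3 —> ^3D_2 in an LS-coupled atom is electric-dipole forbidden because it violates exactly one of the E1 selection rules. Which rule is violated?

Initial level: S=2, L=1, J=3, parity odd. Final level: S=1, L=2, J=2, parity even.
Parity must change: odd → even — ✓.
ΔS = 0: S: 2 → 1 — ✗.
ΔL = 0, ±1 (not L=0↔0): L: 1 → 2, ΔL = +1 — ✓.
ΔJ = 0, ±1 (not J=0↔0): J: 3 → 2, ΔJ = -1 — ✓.

the ΔS = 0 rule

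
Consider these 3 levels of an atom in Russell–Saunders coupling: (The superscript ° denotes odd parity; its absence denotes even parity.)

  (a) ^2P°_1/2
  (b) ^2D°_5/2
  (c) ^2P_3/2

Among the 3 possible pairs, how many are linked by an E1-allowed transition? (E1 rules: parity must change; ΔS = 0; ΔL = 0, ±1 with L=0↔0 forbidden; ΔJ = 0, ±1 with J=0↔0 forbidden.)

(a)–(b): forbidden (parity, ΔJ).
(a)–(c): allowed.
(b)–(c): allowed.
Allowed pairs: 2 of 3.

2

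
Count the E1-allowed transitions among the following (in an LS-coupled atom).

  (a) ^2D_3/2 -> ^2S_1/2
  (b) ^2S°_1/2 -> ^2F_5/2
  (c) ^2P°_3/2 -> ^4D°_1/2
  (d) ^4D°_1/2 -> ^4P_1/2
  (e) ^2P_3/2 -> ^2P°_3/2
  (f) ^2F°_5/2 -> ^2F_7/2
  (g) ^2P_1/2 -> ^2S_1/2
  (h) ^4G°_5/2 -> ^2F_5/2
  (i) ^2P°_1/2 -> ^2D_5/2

(a) forbidden (parity, ΔL fail)
(b) forbidden (ΔL, ΔJ fail)
(c) forbidden (parity, ΔS fail)
(d) allowed
(e) allowed
(f) allowed
(g) forbidden (parity fails)
(h) forbidden (ΔS fails)
(i) forbidden (ΔJ fails)
Total allowed: 3 of 9.

3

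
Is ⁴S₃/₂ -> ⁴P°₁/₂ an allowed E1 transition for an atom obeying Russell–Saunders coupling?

allowed

Parity must change: even → odd — satisfied.
ΔS = 0: S: 3/2 → 3/2 — satisfied.
ΔL = 0, ±1 (not L=0↔0): L: 0 → 1, ΔL = +1 — satisfied.
ΔJ = 0, ±1 (not J=0↔0): J: 3/2 → 1/2, ΔJ = -1 — satisfied.
All four E1 rules are satisfied.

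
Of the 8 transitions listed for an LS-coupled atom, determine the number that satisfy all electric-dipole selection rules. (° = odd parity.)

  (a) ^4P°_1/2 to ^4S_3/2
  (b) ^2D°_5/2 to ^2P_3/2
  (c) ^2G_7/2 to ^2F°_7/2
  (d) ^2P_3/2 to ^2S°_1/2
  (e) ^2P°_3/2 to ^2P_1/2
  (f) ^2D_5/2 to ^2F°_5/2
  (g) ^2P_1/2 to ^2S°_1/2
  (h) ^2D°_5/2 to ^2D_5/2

8

(a) allowed
(b) allowed
(c) allowed
(d) allowed
(e) allowed
(f) allowed
(g) allowed
(h) allowed
Total allowed: 8 of 8.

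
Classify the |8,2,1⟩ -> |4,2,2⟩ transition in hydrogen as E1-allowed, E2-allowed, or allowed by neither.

Δl = 2 − 2 = +0; l_i + l_f = 4.
Δm_l = +1.
E1 (Δl = ±1, |Δm_l| ≤ 1): not satisfied.
E2 (Δl = 0,±2, l_i+l_f ≥ 2, |Δm_l| ≤ 2): satisfied.

E2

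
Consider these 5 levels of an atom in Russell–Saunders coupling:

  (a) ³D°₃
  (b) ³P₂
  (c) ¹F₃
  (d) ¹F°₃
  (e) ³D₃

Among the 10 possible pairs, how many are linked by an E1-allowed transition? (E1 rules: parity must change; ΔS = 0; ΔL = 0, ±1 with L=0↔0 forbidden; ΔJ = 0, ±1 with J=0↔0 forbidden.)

(a)–(b): allowed.
(a)–(c): forbidden (ΔS).
(a)–(d): forbidden (parity, ΔS).
(a)–(e): allowed.
(b)–(c): forbidden (parity, ΔS, ΔL).
(b)–(d): forbidden (ΔS, ΔL).
(b)–(e): forbidden (parity).
(c)–(d): allowed.
(c)–(e): forbidden (parity, ΔS).
(d)–(e): forbidden (ΔS).
Allowed pairs: 3 of 10.

3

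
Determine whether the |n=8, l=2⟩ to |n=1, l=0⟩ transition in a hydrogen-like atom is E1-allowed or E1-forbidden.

l: 2 → 0 (Δl = -2). Δl = ±1 fails.
The transition is electric-dipole forbidden.

forbidden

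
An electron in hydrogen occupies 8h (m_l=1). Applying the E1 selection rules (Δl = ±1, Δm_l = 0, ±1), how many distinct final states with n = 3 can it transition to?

0

E1 requires l_f ∈ {4, 6}, but neither lies in [0, 2], so no final state is reachable.
Total: 0.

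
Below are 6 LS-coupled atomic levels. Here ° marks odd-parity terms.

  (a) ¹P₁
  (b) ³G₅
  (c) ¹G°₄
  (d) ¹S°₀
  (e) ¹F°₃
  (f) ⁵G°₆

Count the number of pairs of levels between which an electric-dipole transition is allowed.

(a)–(b): forbidden (parity, ΔS, ΔL, ΔJ).
(a)–(c): forbidden (ΔL, ΔJ).
(a)–(d): allowed.
(a)–(e): forbidden (ΔL, ΔJ).
(a)–(f): forbidden (ΔS, ΔL, ΔJ).
(b)–(c): forbidden (ΔS).
(b)–(d): forbidden (ΔS, ΔL, ΔJ).
(b)–(e): forbidden (ΔS, ΔJ).
(b)–(f): forbidden (ΔS).
(c)–(d): forbidden (parity, ΔL, ΔJ).
(c)–(e): forbidden (parity).
(c)–(f): forbidden (parity, ΔS, ΔJ).
(d)–(e): forbidden (parity, ΔL, ΔJ).
(d)–(f): forbidden (parity, ΔS, ΔL, ΔJ).
(e)–(f): forbidden (parity, ΔS, ΔJ).
Allowed pairs: 1 of 15.

1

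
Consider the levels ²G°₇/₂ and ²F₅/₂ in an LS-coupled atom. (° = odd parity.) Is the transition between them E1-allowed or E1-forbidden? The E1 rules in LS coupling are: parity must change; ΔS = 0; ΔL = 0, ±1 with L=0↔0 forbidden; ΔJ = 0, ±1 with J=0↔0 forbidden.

Parity must change: odd → even — ✓.
ΔS = 0: S: 1/2 → 1/2 — ✓.
ΔL = 0, ±1 (not L=0↔0): L: 4 → 3, ΔL = -1 — ✓.
ΔJ = 0, ±1 (not J=0↔0): J: 7/2 → 5/2, ΔJ = -1 — ✓.
All four E1 rules are satisfied.

allowed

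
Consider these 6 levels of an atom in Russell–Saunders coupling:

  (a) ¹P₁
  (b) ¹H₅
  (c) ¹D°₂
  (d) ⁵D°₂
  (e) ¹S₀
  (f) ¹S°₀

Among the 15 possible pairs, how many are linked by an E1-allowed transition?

2

(a)–(b): forbidden (parity, ΔL, ΔJ).
(a)–(c): allowed.
(a)–(d): forbidden (ΔS).
(a)–(e): forbidden (parity).
(a)–(f): allowed.
(b)–(c): forbidden (ΔL, ΔJ).
(b)–(d): forbidden (ΔS, ΔL, ΔJ).
(b)–(e): forbidden (parity, ΔL, ΔJ).
(b)–(f): forbidden (ΔL, ΔJ).
(c)–(d): forbidden (parity, ΔS).
(c)–(e): forbidden (ΔL, ΔJ).
(c)–(f): forbidden (parity, ΔL, ΔJ).
(d)–(e): forbidden (ΔS, ΔL, ΔJ).
(d)–(f): forbidden (parity, ΔS, ΔL, ΔJ).
(e)–(f): forbidden (ΔL, ΔJ).
Allowed pairs: 2 of 15.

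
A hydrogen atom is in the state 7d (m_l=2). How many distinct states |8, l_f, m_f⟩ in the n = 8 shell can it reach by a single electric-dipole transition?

E1 requires Δl = ±1, so l_f ∈ {1, 3}; with 0 ≤ l_f ≤ n_f−1 = 7, the allowed l_f values are {1, 3}.
For l_f = 1: m_f ∈ {m_i−1, m_i, m_i+1} ∩ [−1, 1] = {1} → 1 state.
For l_f = 3: m_f ∈ {m_i−1, m_i, m_i+1} ∩ [−3, 3] = {1, 2, 3} → 3 states.
Total: 4.

4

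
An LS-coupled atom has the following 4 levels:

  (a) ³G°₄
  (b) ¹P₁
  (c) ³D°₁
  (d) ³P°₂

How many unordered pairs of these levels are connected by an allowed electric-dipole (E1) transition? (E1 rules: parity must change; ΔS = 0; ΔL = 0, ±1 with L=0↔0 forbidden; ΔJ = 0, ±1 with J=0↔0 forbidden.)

(a)–(b): forbidden (ΔS, ΔL, ΔJ).
(a)–(c): forbidden (parity, ΔL, ΔJ).
(a)–(d): forbidden (parity, ΔL, ΔJ).
(b)–(c): forbidden (ΔS).
(b)–(d): forbidden (ΔS).
(c)–(d): forbidden (parity).
Allowed pairs: 0 of 6.

0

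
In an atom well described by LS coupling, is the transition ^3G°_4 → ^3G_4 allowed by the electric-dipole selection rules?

allowed

ΔS = 0: S: 1 → 1 — passes.
ΔJ = 0, ±1 (not J=0↔0): J: 4 → 4, ΔJ = +0 — passes.
Parity must change: odd → even — passes.
ΔL = 0, ±1 (not L=0↔0): L: 4 → 4, ΔL = +0 — passes.
All four E1 rules are satisfied.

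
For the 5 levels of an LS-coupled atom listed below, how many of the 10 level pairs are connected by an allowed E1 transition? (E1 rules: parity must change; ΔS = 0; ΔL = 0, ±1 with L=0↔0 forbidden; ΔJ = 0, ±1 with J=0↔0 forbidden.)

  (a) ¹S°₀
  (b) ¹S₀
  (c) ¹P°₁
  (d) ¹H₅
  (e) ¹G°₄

2

(a)–(b): forbidden (ΔL, ΔJ).
(a)–(c): forbidden (parity).
(a)–(d): forbidden (ΔL, ΔJ).
(a)–(e): forbidden (parity, ΔL, ΔJ).
(b)–(c): allowed.
(b)–(d): forbidden (parity, ΔL, ΔJ).
(b)–(e): forbidden (ΔL, ΔJ).
(c)–(d): forbidden (ΔL, ΔJ).
(c)–(e): forbidden (parity, ΔL, ΔJ).
(d)–(e): allowed.
Allowed pairs: 2 of 10.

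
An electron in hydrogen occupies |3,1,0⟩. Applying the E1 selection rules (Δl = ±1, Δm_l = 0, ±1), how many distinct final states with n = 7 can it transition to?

4

E1 requires Δl = ±1, so l_f ∈ {0, 2}; with 0 ≤ l_f ≤ n_f−1 = 6, the allowed l_f values are {0, 2}.
For l_f = 0: m_f ∈ {m_i−1, m_i, m_i+1} ∩ [−0, 0] = {0} → 1 state.
For l_f = 2: m_f ∈ {m_i−1, m_i, m_i+1} ∩ [−2, 2] = {-1, 0, 1} → 3 states.
Total: 4.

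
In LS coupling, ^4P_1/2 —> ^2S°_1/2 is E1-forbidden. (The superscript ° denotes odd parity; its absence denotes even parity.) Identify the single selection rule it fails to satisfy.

Initial level: S=3/2, L=1, J=1/2, parity even. Final level: S=1/2, L=0, J=1/2, parity odd.
Parity must change: even → odd — ✓.
ΔS = 0: S: 3/2 → 1/2 — ✗.
ΔL = 0, ±1 (not L=0↔0): L: 1 → 0, ΔL = -1 — ✓.
ΔJ = 0, ±1 (not J=0↔0): J: 1/2 → 1/2, ΔJ = +0 — ✓.

the ΔS = 0 rule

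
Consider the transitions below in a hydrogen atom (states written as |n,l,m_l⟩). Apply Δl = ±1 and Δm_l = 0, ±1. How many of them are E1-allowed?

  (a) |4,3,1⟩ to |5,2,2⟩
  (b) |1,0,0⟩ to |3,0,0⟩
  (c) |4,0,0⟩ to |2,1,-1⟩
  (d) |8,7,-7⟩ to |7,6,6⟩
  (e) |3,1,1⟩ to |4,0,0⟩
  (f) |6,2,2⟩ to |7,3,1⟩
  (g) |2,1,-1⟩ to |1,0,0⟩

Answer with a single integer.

(a) allowed
(b) forbidden — Δl = +0 (E1 requires Δl = ±1)
(c) allowed
(d) forbidden — Δm_l = +13 (E1 requires Δm_l = 0, ±1)
(e) allowed
(f) allowed
(g) allowed
Total allowed: 5 of 7.

5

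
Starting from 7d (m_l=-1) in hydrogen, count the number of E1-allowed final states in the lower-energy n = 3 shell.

E1 requires Δl = ±1, so l_f ∈ {1, 3}; with 0 ≤ l_f ≤ n_f−1 = 2, the allowed l_f values are {1}.
For l_f = 1: m_f ∈ {m_i−1, m_i, m_i+1} ∩ [−1, 1] = {-1, 0} → 2 states.
Total: 2.

2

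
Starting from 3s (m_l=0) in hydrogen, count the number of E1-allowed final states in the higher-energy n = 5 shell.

E1 requires Δl = ±1, so l_f ∈ {-1, 1}; with 0 ≤ l_f ≤ n_f−1 = 4, the allowed l_f values are {1}.
For l_f = 1: m_f ∈ {m_i−1, m_i, m_i+1} ∩ [−1, 1] = {-1, 0, 1} → 3 states.
Total: 3.

3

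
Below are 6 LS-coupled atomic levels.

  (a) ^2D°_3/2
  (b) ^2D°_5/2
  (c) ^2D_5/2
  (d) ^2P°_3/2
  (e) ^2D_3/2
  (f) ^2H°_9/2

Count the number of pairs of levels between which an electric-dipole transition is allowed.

6

(a)–(b): forbidden (parity).
(a)–(c): allowed.
(a)–(d): forbidden (parity).
(a)–(e): allowed.
(a)–(f): forbidden (parity, ΔL, ΔJ).
(b)–(c): allowed.
(b)–(d): forbidden (parity).
(b)–(e): allowed.
(b)–(f): forbidden (parity, ΔL, ΔJ).
(c)–(d): allowed.
(c)–(e): forbidden (parity).
(c)–(f): forbidden (ΔL, ΔJ).
(d)–(e): allowed.
(d)–(f): forbidden (parity, ΔL, ΔJ).
(e)–(f): forbidden (ΔL, ΔJ).
Allowed pairs: 6 of 15.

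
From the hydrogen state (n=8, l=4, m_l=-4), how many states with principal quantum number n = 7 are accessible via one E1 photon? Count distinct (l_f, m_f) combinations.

4

E1 requires Δl = ±1, so l_f ∈ {3, 5}; with 0 ≤ l_f ≤ n_f−1 = 6, the allowed l_f values are {3, 5}.
For l_f = 3: m_f ∈ {m_i−1, m_i, m_i+1} ∩ [−3, 3] = {-3} → 1 state.
For l_f = 5: m_f ∈ {m_i−1, m_i, m_i+1} ∩ [−5, 5] = {-5, -4, -3} → 3 states.
Total: 4.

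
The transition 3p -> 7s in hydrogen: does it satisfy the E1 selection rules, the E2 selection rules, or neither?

E1

Δl = 0 − 1 = -1; l_i + l_f = 1.
E1 (Δl = ±1): satisfied.
E2 (Δl = 0,±2, l_i+l_f ≥ 2): not satisfied.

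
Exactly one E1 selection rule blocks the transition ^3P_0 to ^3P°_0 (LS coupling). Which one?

Initial level: S=1, L=1, J=0, parity even. Final level: S=1, L=1, J=0, parity odd.
Parity must change: even → odd — satisfied.
ΔS = 0: S: 1 → 1 — satisfied.
ΔL = 0, ±1 (not L=0↔0): L: 1 → 1, ΔL = +0 — satisfied.
ΔJ = 0, ±1 (not J=0↔0): J: 0 → 0, ΔJ = +0 — violated.

the J=0 ↔ J=0 exclusion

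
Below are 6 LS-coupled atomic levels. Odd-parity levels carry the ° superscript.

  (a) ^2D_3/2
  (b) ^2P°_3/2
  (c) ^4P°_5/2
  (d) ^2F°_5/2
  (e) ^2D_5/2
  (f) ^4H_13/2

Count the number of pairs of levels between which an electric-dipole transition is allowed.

(a)–(b): allowed.
(a)–(c): forbidden (ΔS).
(a)–(d): allowed.
(a)–(e): forbidden (parity).
(a)–(f): forbidden (parity, ΔS, ΔL, ΔJ).
(b)–(c): forbidden (parity, ΔS).
(b)–(d): forbidden (parity, ΔL).
(b)–(e): allowed.
(b)–(f): forbidden (ΔS, ΔL, ΔJ).
(c)–(d): forbidden (parity, ΔS, ΔL).
(c)–(e): forbidden (ΔS).
(c)–(f): forbidden (ΔL, ΔJ).
(d)–(e): allowed.
(d)–(f): forbidden (ΔS, ΔL, ΔJ).
(e)–(f): forbidden (parity, ΔS, ΔL, ΔJ).
Allowed pairs: 4 of 15.

4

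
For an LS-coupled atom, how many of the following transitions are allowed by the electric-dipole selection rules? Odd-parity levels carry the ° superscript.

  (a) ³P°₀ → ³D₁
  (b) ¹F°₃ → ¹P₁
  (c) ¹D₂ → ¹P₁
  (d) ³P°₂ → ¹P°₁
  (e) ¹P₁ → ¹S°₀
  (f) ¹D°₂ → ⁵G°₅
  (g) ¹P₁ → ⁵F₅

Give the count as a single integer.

2

(a) allowed
(b) forbidden (ΔL, ΔJ fail)
(c) forbidden (parity fails)
(d) forbidden (parity, ΔS fail)
(e) allowed
(f) forbidden (parity, ΔS, ΔL, ΔJ fail)
(g) forbidden (parity, ΔS, ΔL, ΔJ fail)
Total allowed: 2 of 7.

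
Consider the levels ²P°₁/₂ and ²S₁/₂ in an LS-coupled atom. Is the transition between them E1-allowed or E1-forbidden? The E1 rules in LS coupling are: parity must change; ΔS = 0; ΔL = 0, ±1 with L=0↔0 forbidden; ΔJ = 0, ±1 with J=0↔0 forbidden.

Parity must change: odd → even — passes.
ΔS = 0: S: 1/2 → 1/2 — passes.
ΔL = 0, ±1 (not L=0↔0): L: 1 → 0, ΔL = -1 — passes.
ΔJ = 0, ±1 (not J=0↔0): J: 1/2 → 1/2, ΔJ = +0 — passes.
All four E1 rules are satisfied.

allowed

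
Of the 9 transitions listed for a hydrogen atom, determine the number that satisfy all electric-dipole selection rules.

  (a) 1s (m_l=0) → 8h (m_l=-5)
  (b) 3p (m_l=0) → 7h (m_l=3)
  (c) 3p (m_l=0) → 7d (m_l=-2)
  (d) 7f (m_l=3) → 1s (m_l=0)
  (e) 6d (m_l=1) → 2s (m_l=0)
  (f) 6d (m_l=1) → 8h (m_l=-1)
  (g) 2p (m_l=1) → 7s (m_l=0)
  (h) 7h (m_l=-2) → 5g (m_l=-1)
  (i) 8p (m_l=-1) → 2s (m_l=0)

(a) forbidden — Δl = +5 (E1 requires Δl = ±1); Δm_l = -5 (E1 requires Δm_l = 0, ±1)
(b) forbidden — Δl = +4 (E1 requires Δl = ±1); Δm_l = +3 (E1 requires Δm_l = 0, ±1)
(c) forbidden — Δm_l = -2 (E1 requires Δm_l = 0, ±1)
(d) forbidden — Δl = -3 (E1 requires Δl = ±1); Δm_l = -3 (E1 requires Δm_l = 0, ±1)
(e) forbidden — Δl = -2 (E1 requires Δl = ±1)
(f) forbidden — Δl = +3 (E1 requires Δl = ±1); Δm_l = -2 (E1 requires Δm_l = 0, ±1)
(g) allowed
(h) allowed
(i) allowed
Total allowed: 3 of 9.

3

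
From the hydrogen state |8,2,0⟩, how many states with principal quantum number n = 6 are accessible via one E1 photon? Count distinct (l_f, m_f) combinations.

E1 requires Δl = ±1, so l_f ∈ {1, 3}; with 0 ≤ l_f ≤ n_f−1 = 5, the allowed l_f values are {1, 3}.
For l_f = 1: m_f ∈ {m_i−1, m_i, m_i+1} ∩ [−1, 1] = {-1, 0, 1} → 3 states.
For l_f = 3: m_f ∈ {m_i−1, m_i, m_i+1} ∩ [−3, 3] = {-1, 0, 1} → 3 states.
Total: 6.

6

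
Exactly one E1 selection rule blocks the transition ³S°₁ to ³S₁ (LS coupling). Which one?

the L=0 ↔ L=0 exclusion

Parity must change: odd → even — satisfied.
ΔS = 0: S: 1 → 1 — satisfied.
ΔL = 0, ±1 (not L=0↔0): L: 0 → 0, ΔL = +0 — violated.
ΔJ = 0, ±1 (not J=0↔0): J: 1 → 1, ΔJ = +0 — satisfied.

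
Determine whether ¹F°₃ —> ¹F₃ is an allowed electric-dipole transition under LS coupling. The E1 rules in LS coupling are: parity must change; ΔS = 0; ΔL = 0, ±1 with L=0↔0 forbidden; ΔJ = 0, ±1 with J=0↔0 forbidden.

Reading off the term symbols: S 0→0, L 3→3, J 3→3, parity odd→even.
Parity must change: odd → even — ✓.
ΔS = 0: S: 0 → 0 — ✓.
ΔL = 0, ±1 (not L=0↔0): L: 3 → 3, ΔL = +0 — ✓.
ΔJ = 0, ±1 (not J=0↔0): J: 3 → 3, ΔJ = +0 — ✓.
All four E1 rules are satisfied.

allowed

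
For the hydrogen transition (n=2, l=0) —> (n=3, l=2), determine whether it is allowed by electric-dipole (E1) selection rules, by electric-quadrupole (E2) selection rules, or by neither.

Δl = 2 − 0 = +2; l_i + l_f = 2.
E1 (Δl = ±1): not satisfied.
E2 (Δl = 0,±2, l_i+l_f ≥ 2): satisfied.

E2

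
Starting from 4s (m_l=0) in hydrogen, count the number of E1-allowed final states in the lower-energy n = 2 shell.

E1 requires Δl = ±1, so l_f ∈ {-1, 1}; with 0 ≤ l_f ≤ n_f−1 = 1, the allowed l_f values are {1}.
For l_f = 1: m_f ∈ {m_i−1, m_i, m_i+1} ∩ [−1, 1] = {-1, 0, 1} → 3 states.
Total: 3.

3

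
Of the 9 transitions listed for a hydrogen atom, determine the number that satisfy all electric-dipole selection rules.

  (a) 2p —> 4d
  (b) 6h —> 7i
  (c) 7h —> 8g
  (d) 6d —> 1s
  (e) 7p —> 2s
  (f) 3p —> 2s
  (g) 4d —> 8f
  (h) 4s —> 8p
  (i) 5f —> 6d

(a) allowed
(b) allowed
(c) allowed
(d) forbidden — Δl = -2 (E1 requires Δl = ±1)
(e) allowed
(f) allowed
(g) allowed
(h) allowed
(i) allowed
Total allowed: 8 of 9.

8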